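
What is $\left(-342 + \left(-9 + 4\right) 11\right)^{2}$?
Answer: $157609$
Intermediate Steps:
$\left(-342 + \left(-9 + 4\right) 11\right)^{2} = \left(-342 - 55\right)^{2} = \left(-397\right)^{2} = 157609$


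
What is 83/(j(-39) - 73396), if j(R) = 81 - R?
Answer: -83/73276 ≈ -0.0011327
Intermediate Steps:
83/(j(-39) - 73396) = 83/((81 - 1*(-39)) - 73396) = 83/((81 + 39) - 73396) = 83/(120 - 73396) = 83/(-73276) = -1/73276*83 = -83/73276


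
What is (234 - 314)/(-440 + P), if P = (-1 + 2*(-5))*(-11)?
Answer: 80/319 ≈ 0.25078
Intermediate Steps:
P = 121 (P = (-1 - 10)*(-11) = -11*(-11) = 121)
(234 - 314)/(-440 + P) = (234 - 314)/(-440 + 121) = -80/(-319) = -80*(-1/319) = 80/319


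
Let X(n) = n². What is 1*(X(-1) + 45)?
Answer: 46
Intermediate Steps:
1*(X(-1) + 45) = 1*((-1)² + 45) = 1*(1 + 45) = 1*46 = 46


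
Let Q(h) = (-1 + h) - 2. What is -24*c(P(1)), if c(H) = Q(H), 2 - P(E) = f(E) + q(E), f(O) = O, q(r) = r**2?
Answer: 72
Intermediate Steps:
Q(h) = -3 + h
P(E) = 2 - E - E**2 (P(E) = 2 - (E + E**2) = 2 + (-E - E**2) = 2 - E - E**2)
c(H) = -3 + H
-24*c(P(1)) = -24*(-3 + (2 - 1*1 - 1*1**2)) = -24*(-3 + (2 - 1 - 1*1)) = -24*(-3 + (2 - 1 - 1)) = -24*(-3 + 0) = -24*(-3) = 72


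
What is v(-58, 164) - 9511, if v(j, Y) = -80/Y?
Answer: -389971/41 ≈ -9511.5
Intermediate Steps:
v(-58, 164) - 9511 = -80/164 - 9511 = -80*1/164 - 9511 = -20/41 - 9511 = -389971/41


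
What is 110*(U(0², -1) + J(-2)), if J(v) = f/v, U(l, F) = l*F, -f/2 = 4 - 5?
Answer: -110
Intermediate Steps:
f = 2 (f = -2*(4 - 5) = -2*(-1) = 2)
U(l, F) = F*l
J(v) = 2/v
110*(U(0², -1) + J(-2)) = 110*(-1*0² + 2/(-2)) = 110*(-1*0 + 2*(-½)) = 110*(0 - 1) = 110*(-1) = -110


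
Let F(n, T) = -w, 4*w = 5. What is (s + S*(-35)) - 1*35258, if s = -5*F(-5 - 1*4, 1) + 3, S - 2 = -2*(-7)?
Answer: -143235/4 ≈ -35809.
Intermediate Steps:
w = 5/4 (w = (¼)*5 = 5/4 ≈ 1.2500)
F(n, T) = -5/4 (F(n, T) = -1*5/4 = -5/4)
S = 16 (S = 2 - 2*(-7) = 2 + 14 = 16)
s = 37/4 (s = -5*(-5/4) + 3 = 25/4 + 3 = 37/4 ≈ 9.2500)
(s + S*(-35)) - 1*35258 = (37/4 + 16*(-35)) - 1*35258 = (37/4 - 560) - 35258 = -2203/4 - 35258 = -143235/4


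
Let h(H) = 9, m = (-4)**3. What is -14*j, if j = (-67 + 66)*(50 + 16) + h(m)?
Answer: 798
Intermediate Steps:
m = -64
j = -57 (j = (-67 + 66)*(50 + 16) + 9 = -1*66 + 9 = -66 + 9 = -57)
-14*j = -14*(-57) = 798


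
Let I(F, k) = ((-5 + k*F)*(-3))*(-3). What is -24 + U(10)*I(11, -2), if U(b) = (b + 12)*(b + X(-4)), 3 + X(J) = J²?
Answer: -122982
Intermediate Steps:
X(J) = -3 + J²
U(b) = (12 + b)*(13 + b) (U(b) = (b + 12)*(b + (-3 + (-4)²)) = (12 + b)*(b + (-3 + 16)) = (12 + b)*(b + 13) = (12 + b)*(13 + b))
I(F, k) = -45 + 9*F*k (I(F, k) = ((-5 + F*k)*(-3))*(-3) = (15 - 3*F*k)*(-3) = -45 + 9*F*k)
-24 + U(10)*I(11, -2) = -24 + (156 + 10² + 25*10)*(-45 + 9*11*(-2)) = -24 + (156 + 100 + 250)*(-45 - 198) = -24 + 506*(-243) = -24 - 122958 = -122982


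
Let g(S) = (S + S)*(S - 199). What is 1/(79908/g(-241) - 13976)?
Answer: -53020/740987543 ≈ -7.1553e-5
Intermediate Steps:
g(S) = 2*S*(-199 + S) (g(S) = (2*S)*(-199 + S) = 2*S*(-199 + S))
1/(79908/g(-241) - 13976) = 1/(79908/((2*(-241)*(-199 - 241))) - 13976) = 1/(79908/((2*(-241)*(-440))) - 13976) = 1/(79908/212080 - 13976) = 1/(79908*(1/212080) - 13976) = 1/(19977/53020 - 13976) = 1/(-740987543/53020) = -53020/740987543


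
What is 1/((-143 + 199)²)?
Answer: 1/3136 ≈ 0.00031888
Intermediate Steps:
1/((-143 + 199)²) = 1/(56²) = 1/3136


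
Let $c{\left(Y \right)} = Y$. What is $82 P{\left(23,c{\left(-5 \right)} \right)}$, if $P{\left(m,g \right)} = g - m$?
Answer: $-2296$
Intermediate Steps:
$82 P{\left(23,c{\left(-5 \right)} \right)} = 82 \left(-5 - 23\right) = 82 \left(-28\right) = -2296$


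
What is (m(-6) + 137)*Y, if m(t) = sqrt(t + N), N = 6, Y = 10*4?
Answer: 5480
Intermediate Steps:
Y = 40
m(t) = sqrt(6 + t) (m(t) = sqrt(t + 6) = sqrt(6 + t))
(m(-6) + 137)*Y = (sqrt(6 - 6) + 137)*40 = (sqrt(0) + 137)*40 = (0 + 137)*40 = 137*40 = 5480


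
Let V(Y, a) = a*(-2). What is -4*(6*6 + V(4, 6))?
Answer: -96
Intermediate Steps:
V(Y, a) = -2*a
-4*(6*6 + V(4, 6)) = -4*(6*6 - 2*6) = -4*(36 - 12) = -4*24 = -96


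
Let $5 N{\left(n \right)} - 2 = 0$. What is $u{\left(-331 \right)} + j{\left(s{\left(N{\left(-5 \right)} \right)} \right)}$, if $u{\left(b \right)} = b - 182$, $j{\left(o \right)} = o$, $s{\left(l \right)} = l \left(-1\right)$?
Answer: $- \frac{2567}{5} \approx -513.4$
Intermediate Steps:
$N{\left(n \right)} = \frac{2}{5}$ ($N{\left(n \right)} = \frac{2}{5} + \frac{1}{5} \cdot 0 = \frac{2}{5} + 0 = \frac{2}{5}$)
$s{\left(l \right)} = - l$
$u{\left(b \right)} = -182 + b$ ($u{\left(b \right)} = b - 182 = -182 + b$)
$u{\left(-331 \right)} + j{\left(s{\left(N{\left(-5 \right)} \right)} \right)} = \left(-182 - 331\right) - \frac{2}{5} = -513 - \frac{2}{5} = - \frac{2567}{5}$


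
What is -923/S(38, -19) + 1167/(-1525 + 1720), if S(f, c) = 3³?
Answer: -49492/1755 ≈ -28.201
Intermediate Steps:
S(f, c) = 27
-923/S(38, -19) + 1167/(-1525 + 1720) = -923/27 + 1167/(-1525 + 1720) = -923*1/27 + 1167/195 = -923/27 + 1167*(1/195) = -923/27 + 389/65 = -49492/1755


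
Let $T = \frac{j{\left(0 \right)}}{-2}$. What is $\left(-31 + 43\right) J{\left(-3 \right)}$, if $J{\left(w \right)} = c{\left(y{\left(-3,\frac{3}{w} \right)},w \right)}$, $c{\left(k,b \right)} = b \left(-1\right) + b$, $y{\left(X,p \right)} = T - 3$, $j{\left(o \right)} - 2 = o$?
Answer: $0$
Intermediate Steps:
$j{\left(o \right)} = 2 + o$
$T = -1$ ($T = \frac{2 + 0}{-2} = 2 \left(- \frac{1}{2}\right) = -1$)
$y{\left(X,p \right)} = -4$ ($y{\left(X,p \right)} = -1 - 3 = -4$)
$c{\left(k,b \right)} = 0$ ($c{\left(k,b \right)} = - b + b = 0$)
$J{\left(w \right)} = 0$
$\left(-31 + 43\right) J{\left(-3 \right)} = \left(-31 + 43\right) 0 = 12 \cdot 0 = 0$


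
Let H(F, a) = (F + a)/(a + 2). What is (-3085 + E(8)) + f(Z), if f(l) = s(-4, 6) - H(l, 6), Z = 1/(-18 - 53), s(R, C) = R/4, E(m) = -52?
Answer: -1782809/568 ≈ -3138.8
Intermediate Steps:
s(R, C) = R/4 (s(R, C) = R*(1/4) = R/4)
H(F, a) = (F + a)/(2 + a)
Z = -1/71 (Z = 1/(-71) = -1/71 ≈ -0.014085)
f(l) = -7/4 - l/8 (f(l) = (1/4)*(-4) - (l + 6)/(2 + 6) = -1 - (6 + l)/8 = -1 - (3/4 + l/8) = -1 + (-3/4 - l/8) = -7/4 - l/8)
(-3085 + E(8)) + f(Z) = (-3085 - 52) + (-7/4 - 1/8*(-1/71)) = -3137 + (-7/4 + 1/568) = -3137 - 993/568 = -1782809/568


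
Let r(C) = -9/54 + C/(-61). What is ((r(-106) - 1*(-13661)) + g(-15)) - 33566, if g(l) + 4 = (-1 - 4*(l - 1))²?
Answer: -5833465/366 ≈ -15938.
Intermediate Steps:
r(C) = -⅙ - C/61 (r(C) = -9*1/54 + C*(-1/61) = -⅙ - C/61)
g(l) = -4 + (3 - 4*l)² (g(l) = -4 + (-1 - 4*(l - 1))² = -4 + (-1 - 4*(-1 + l))² = -4 + (-1 + (4 - 4*l))² = -4 + (3 - 4*l)²)
((r(-106) - 1*(-13661)) + g(-15)) - 33566 = (((-⅙ - 1/61*(-106)) - 1*(-13661)) + (-4 + (-3 + 4*(-15))²)) - 33566 = (((-⅙ + 106/61) + 13661) + (-4 + (-3 - 60)²)) - 33566 = ((575/366 + 13661) + (-4 + (-63)²)) - 33566 = (5000501/366 + (-4 + 3969)) - 33566 = (5000501/366 + 3965) - 33566 = 6451691/366 - 33566 = -5833465/366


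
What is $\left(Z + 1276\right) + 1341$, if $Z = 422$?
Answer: $3039$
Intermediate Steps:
$\left(Z + 1276\right) + 1341 = \left(422 + 1276\right) + 1341 = 1698 + 1341 = 3039$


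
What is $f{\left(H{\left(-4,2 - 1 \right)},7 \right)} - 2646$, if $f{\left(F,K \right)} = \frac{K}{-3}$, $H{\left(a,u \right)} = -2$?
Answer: $- \frac{7945}{3} \approx -2648.3$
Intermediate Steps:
$f{\left(F,K \right)} = - \frac{K}{3}$ ($f{\left(F,K \right)} = K \left(- \frac{1}{3}\right) = - \frac{K}{3}$)
$f{\left(H{\left(-4,2 - 1 \right)},7 \right)} - 2646 = \left(- \frac{1}{3}\right) 7 - 2646 = - \frac{7}{3} - 2646 = - \frac{7945}{3}$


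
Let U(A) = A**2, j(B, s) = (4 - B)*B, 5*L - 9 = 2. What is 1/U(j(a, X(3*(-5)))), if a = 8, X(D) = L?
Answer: 1/1024 ≈ 0.00097656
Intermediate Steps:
L = 11/5 (L = 9/5 + (1/5)*2 = 9/5 + 2/5 = 11/5 ≈ 2.2000)
X(D) = 11/5
j(B, s) = B*(4 - B)
1/U(j(a, X(3*(-5)))) = 1/((8*(4 - 1*8))**2) = 1/((8*(4 - 8))**2) = 1/((8*(-4))**2) = 1/((-32)**2) = 1/1024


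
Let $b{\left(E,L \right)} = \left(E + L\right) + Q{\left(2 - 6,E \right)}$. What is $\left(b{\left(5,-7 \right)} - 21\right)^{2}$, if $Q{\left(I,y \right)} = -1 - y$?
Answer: $841$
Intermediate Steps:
$b{\left(E,L \right)} = -1 + L$ ($b{\left(E,L \right)} = \left(E + L\right) - \left(1 + E\right) = -1 + L$)
$\left(b{\left(5,-7 \right)} - 21\right)^{2} = \left(\left(-1 - 7\right) - 21\right)^{2} = \left(-8 - 21\right)^{2} = \left(-29\right)^{2} = 841$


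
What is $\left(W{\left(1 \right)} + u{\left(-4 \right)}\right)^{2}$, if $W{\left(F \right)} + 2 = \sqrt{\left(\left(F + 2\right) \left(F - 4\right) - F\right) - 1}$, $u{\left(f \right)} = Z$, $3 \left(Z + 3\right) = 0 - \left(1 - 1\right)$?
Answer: $\left(5 - i \sqrt{11}\right)^{2} \approx 14.0 - 33.166 i$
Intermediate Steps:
$Z = -3$ ($Z = -3 + \frac{0 - \left(1 - 1\right)}{3} = -3 + \frac{0 - 0}{3} = -3 + \frac{0 + 0}{3} = -3 + \frac{1}{3} \cdot 0 = -3 + 0 = -3$)
$u{\left(f \right)} = -3$
$W{\left(F \right)} = -2 + \sqrt{-1 - F + \left(-4 + F\right) \left(2 + F\right)}$ ($W{\left(F \right)} = -2 + \sqrt{\left(\left(F + 2\right) \left(F - 4\right) - F\right) - 1} = -2 + \sqrt{\left(\left(2 + F\right) \left(-4 + F\right) - F\right) - 1} = -2 + \sqrt{\left(\left(-4 + F\right) \left(2 + F\right) - F\right) - 1} = -2 + \sqrt{\left(- F + \left(-4 + F\right) \left(2 + F\right)\right) - 1} = -2 + \sqrt{-1 - F + \left(-4 + F\right) \left(2 + F\right)}$)
$\left(W{\left(1 \right)} + u{\left(-4 \right)}\right)^{2} = \left(\left(-2 + \sqrt{-9 + 1^{2} - 3}\right) - 3\right)^{2} = \left(\left(-2 + \sqrt{-9 + 1 - 3}\right) - 3\right)^{2} = \left(\left(-2 + \sqrt{-11}\right) - 3\right)^{2} = \left(\left(-2 + i \sqrt{11}\right) - 3\right)^{2} = \left(-5 + i \sqrt{11}\right)^{2}$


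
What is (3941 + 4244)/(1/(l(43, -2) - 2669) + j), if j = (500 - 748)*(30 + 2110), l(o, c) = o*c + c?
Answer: -22566045/1463195041 ≈ -0.015422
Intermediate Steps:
l(o, c) = c + c*o (l(o, c) = c*o + c = c + c*o)
j = -530720 (j = -248*2140 = -530720)
(3941 + 4244)/(1/(l(43, -2) - 2669) + j) = (3941 + 4244)/(1/(-2*(1 + 43) - 2669) - 530720) = 8185/(1/(-2*44 - 2669) - 530720) = 8185/(1/(-88 - 2669) - 530720) = 8185/(1/(-2757) - 530720) = 8185/(-1/2757 - 530720) = 8185/(-1463195041/2757) = 8185*(-2757/1463195041) = -22566045/1463195041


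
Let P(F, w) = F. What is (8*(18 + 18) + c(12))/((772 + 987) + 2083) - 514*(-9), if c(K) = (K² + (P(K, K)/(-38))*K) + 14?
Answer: 168848575/36499 ≈ 4626.1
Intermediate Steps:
c(K) = 14 + 37*K²/38 (c(K) = (K² + (K/(-38))*K) + 14 = (K² + (K*(-1/38))*K) + 14 = (K² + (-K/38)*K) + 14 = (K² - K²/38) + 14 = 37*K²/38 + 14 = 14 + 37*K²/38)
(8*(18 + 18) + c(12))/((772 + 987) + 2083) - 514*(-9) = (8*(18 + 18) + (14 + (37/38)*12²))/((772 + 987) + 2083) - 514*(-9) = (8*36 + (14 + (37/38)*144))/(1759 + 2083) - 1*(-4626) = (288 + (14 + 2664/19))/3842 + 4626 = (288 + 2930/19)*(1/3842) + 4626 = (8402/19)*(1/3842) + 4626 = 4201/36499 + 4626 = 168848575/36499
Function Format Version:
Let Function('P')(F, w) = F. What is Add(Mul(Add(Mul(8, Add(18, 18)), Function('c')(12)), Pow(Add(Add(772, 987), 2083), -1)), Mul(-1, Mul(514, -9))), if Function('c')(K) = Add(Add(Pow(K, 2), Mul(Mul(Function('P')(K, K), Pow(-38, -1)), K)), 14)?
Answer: Rational(168848575, 36499) ≈ 4626.1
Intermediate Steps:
Function('c')(K) = Add(14, Mul(Rational(37, 38), Pow(K, 2))) (Function('c')(K) = Add(Add(Pow(K, 2), Mul(Mul(K, Pow(-38, -1)), K)), 14) = Add(Add(Pow(K, 2), Mul(Mul(K, Rational(-1, 38)), K)), 14) = Add(Add(Pow(K, 2), Mul(Mul(Rational(-1, 38), K), K)), 14) = Add(Add(Pow(K, 2), Mul(Rational(-1, 38), Pow(K, 2))), 14) = Add(Mul(Rational(37, 38), Pow(K, 2)), 14) = Add(14, Mul(Rational(37, 38), Pow(K, 2))))
Add(Mul(Add(Mul(8, Add(18, 18)), Function('c')(12)), Pow(Add(Add(772, 987), 2083), -1)), Mul(-1, Mul(514, -9))) = Add(Mul(Add(Mul(8, Add(18, 18)), Add(14, Mul(Rational(37, 38), Pow(12, 2)))), Pow(Add(Add(772, 987), 2083), -1)), Mul(-1, Mul(514, -9))) = Add(Mul(Add(Mul(8, 36), Add(14, Mul(Rational(37, 38), 144))), Pow(Add(1759, 2083), -1)), Mul(-1, -4626)) = Add(Mul(Add(288, Add(14, Rational(2664, 19))), Pow(3842, -1)), 4626) = Add(Mul(Add(288, Rational(2930, 19)), Rational(1, 3842)), 4626) = Add(Mul(Rational(8402, 19), Rational(1, 3842)), 4626) = Add(Rational(4201, 36499), 4626) = Rational(168848575, 36499)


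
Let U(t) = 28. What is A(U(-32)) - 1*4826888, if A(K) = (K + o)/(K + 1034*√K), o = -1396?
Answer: -71674459893/14849 - 9823*√7/103943 ≈ -4.8269e+6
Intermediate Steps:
A(K) = (-1396 + K)/(K + 1034*√K) (A(K) = (K - 1396)/(K + 1034*√K) = (-1396 + K)/(K + 1034*√K))
A(U(-32)) - 1*4826888 = (-1396 + 28)/(28 + 1034*√28) - 1*4826888 = -1368/(28 + 1034*(2*√7)) - 4826888 = -1368/(28 + 2068*√7) - 4826888 = -4826888 - 1368/(28 + 2068*√7)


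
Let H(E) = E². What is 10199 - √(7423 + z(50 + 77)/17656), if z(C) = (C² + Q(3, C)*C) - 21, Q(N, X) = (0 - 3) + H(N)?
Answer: 10199 - √144643864553/4414 ≈ 10113.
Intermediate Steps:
Q(N, X) = -3 + N² (Q(N, X) = (0 - 3) + N² = -3 + N²)
z(C) = -21 + C² + 6*C (z(C) = (C² + (-3 + 3²)*C) - 21 = (C² + (-3 + 9)*C) - 21 = (C² + 6*C) - 21 = -21 + C² + 6*C)
10199 - √(7423 + z(50 + 77)/17656) = 10199 - √(7423 + (-21 + (50 + 77)² + 6*(50 + 77))/17656) = 10199 - √(7423 + (-21 + 127² + 6*127)*(1/17656)) = 10199 - √(7423 + (-21 + 16129 + 762)*(1/17656)) = 10199 - √(7423 + 16870*(1/17656)) = 10199 - √(7423 + 8435/8828) = 10199 - √(65538679/8828) = 10199 - √144643864553/4414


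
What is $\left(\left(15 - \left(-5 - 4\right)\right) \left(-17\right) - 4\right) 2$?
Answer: $-824$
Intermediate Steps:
$\left(\left(15 - \left(-5 - 4\right)\right) \left(-17\right) - 4\right) 2 = \left(\left(15 - -9\right) \left(-17\right) - 4\right) 2 = \left(\left(15 + 9\right) \left(-17\right) - 4\right) 2 = \left(24 \left(-17\right) - 4\right) 2 = \left(-408 - 4\right) 2 = \left(-412\right) 2 = -824$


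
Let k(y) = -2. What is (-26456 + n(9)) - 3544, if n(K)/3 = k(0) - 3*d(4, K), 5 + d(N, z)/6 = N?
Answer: -29952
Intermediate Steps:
d(N, z) = -30 + 6*N
n(K) = 48 (n(K) = 3*(-2 - 3*(-30 + 6*4)) = 3*(-2 - 3*(-30 + 24)) = 3*(-2 - 3*(-6)) = 3*(-2 + 18) = 3*16 = 48)
(-26456 + n(9)) - 3544 = (-26456 + 48) - 3544 = -26408 - 3544 = -29952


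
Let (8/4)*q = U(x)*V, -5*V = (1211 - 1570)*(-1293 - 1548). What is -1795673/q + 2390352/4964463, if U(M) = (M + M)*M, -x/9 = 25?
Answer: 914567201656837/1898756301936375 ≈ 0.48167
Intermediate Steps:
x = -225 (x = -9*25 = -225)
U(M) = 2*M² (U(M) = (2*M)*M = 2*M²)
V = -1019919/5 (V = -(1211 - 1570)*(-1293 - 1548)/5 = -(-359)*(-2841)/5 = -⅕*1019919 = -1019919/5 ≈ -2.0398e+5)
q = -10326679875 (q = ((2*(-225)²)*(-1019919/5))/2 = ((2*50625)*(-1019919/5))/2 = (101250*(-1019919/5))/2 = (½)*(-20653359750) = -10326679875)
-1795673/q + 2390352/4964463 = -1795673/(-10326679875) + 2390352/4964463 = -1795673*(-1/10326679875) + 2390352*(1/4964463) = 1795673/10326679875 + 796784/1654821 = 914567201656837/1898756301936375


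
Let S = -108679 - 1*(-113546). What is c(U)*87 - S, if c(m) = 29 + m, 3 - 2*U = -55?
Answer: 179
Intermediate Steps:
U = 29 (U = 3/2 - ½*(-55) = 3/2 + 55/2 = 29)
S = 4867 (S = -108679 + 113546 = 4867)
c(U)*87 - S = (29 + 29)*87 - 1*4867 = 58*87 - 4867 = 5046 - 4867 = 179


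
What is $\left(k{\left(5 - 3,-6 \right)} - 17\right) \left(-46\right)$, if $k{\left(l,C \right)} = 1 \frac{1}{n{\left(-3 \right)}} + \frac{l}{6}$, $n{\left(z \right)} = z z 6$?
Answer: $\frac{20677}{27} \approx 765.81$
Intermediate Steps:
$n{\left(z \right)} = 6 z^{2}$ ($n{\left(z \right)} = z^{2} \cdot 6 = 6 z^{2}$)
$k{\left(l,C \right)} = \frac{1}{54} + \frac{l}{6}$ ($k{\left(l,C \right)} = 1 \frac{1}{6 \left(-3\right)^{2}} + \frac{l}{6} = 1 \frac{1}{6 \cdot 9} + l \frac{1}{6} = 1 \cdot \frac{1}{54} + \frac{l}{6} = \frac{1}{54} + \frac{l}{6}$)
$\left(k{\left(5 - 3,-6 \right)} - 17\right) \left(-46\right) = \left(\left(\frac{1}{54} + \frac{5 - 3}{6}\right) - 17\right) \left(-46\right) = \left(\left(\frac{1}{54} + \frac{1}{6} \cdot 2\right) - 17\right) \left(-46\right) = \left(\left(\frac{1}{54} + \frac{1}{3}\right) - 17\right) \left(-46\right) = \left(\frac{19}{54} - 17\right) \left(-46\right) = \left(- \frac{899}{54}\right) \left(-46\right) = \frac{20677}{27}$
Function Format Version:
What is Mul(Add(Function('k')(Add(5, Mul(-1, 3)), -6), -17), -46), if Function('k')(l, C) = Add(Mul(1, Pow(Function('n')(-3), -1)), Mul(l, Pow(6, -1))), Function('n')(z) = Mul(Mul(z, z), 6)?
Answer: Rational(20677, 27) ≈ 765.81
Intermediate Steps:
Function('n')(z) = Mul(6, Pow(z, 2)) (Function('n')(z) = Mul(Pow(z, 2), 6) = Mul(6, Pow(z, 2)))
Function('k')(l, C) = Add(Rational(1, 54), Mul(Rational(1, 6), l)) (Function('k')(l, C) = Add(Mul(1, Pow(Mul(6, Pow(-3, 2)), -1)), Mul(l, Pow(6, -1))) = Add(Mul(1, Pow(Mul(6, 9), -1)), Mul(l, Rational(1, 6))) = Add(Mul(1, Pow(54, -1)), Mul(Rational(1, 6), l)) = Add(Mul(1, Rational(1, 54)), Mul(Rational(1, 6), l)) = Add(Rational(1, 54), Mul(Rational(1, 6), l)))
Mul(Add(Function('k')(Add(5, Mul(-1, 3)), -6), -17), -46) = Mul(Add(Add(Rational(1, 54), Mul(Rational(1, 6), Add(5, Mul(-1, 3)))), -17), -46) = Mul(Add(Add(Rational(1, 54), Mul(Rational(1, 6), Add(5, -3))), -17), -46) = Mul(Add(Add(Rational(1, 54), Mul(Rational(1, 6), 2)), -17), -46) = Mul(Add(Add(Rational(1, 54), Rational(1, 3)), -17), -46) = Mul(Add(Rational(19, 54), -17), -46) = Mul(Rational(-899, 54), -46) = Rational(20677, 27)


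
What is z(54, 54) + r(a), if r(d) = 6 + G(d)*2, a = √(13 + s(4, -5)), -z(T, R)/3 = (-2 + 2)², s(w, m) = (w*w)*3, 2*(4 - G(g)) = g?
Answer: 14 - √61 ≈ 6.1898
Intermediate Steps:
G(g) = 4 - g/2
s(w, m) = 3*w² (s(w, m) = w²*3 = 3*w²)
z(T, R) = 0 (z(T, R) = -3*(-2 + 2)² = -3*0² = -3*0 = 0)
a = √61 (a = √(13 + 3*4²) = √(13 + 3*16) = √(13 + 48) = √61 ≈ 7.8102)
r(d) = 14 - d (r(d) = 6 + (4 - d/2)*2 = 6 + (8 - d) = 14 - d)
z(54, 54) + r(a) = 0 + (14 - √61) = 14 - √61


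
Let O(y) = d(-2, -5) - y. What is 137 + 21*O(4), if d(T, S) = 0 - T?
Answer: 95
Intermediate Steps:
d(T, S) = -T
O(y) = 2 - y (O(y) = -1*(-2) - y = 2 - y)
137 + 21*O(4) = 137 + 21*(2 - 1*4) = 137 + 21*(2 - 4) = 137 + 21*(-2) = 137 - 42 = 95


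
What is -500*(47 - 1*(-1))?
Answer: -24000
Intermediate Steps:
-500*(47 - 1*(-1)) = -500*(47 + 1) = -500*48 = -24000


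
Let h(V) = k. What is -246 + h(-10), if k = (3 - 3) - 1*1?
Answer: -247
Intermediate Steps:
k = -1 (k = 0 - 1 = -1)
h(V) = -1
-246 + h(-10) = -246 - 1 = -247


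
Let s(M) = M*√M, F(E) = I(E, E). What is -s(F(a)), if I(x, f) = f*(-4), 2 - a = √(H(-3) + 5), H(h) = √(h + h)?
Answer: -8*(-2 + √(5 + I*√6))^(3/2) ≈ 0.072657 - 3.8183*I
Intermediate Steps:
H(h) = √2*√h (H(h) = √(2*h) = √2*√h)
a = 2 - √(5 + I*√6) (a = 2 - √(√2*√(-3) + 5) = 2 - √(√2*(I*√3) + 5) = 2 - √(I*√6 + 5) = 2 - √(5 + I*√6) ≈ -0.29867 - 0.53281*I)
I(x, f) = -4*f
F(E) = -4*E
s(M) = M^(3/2)
-s(F(a)) = -(-4*(2 - √(5 + I*√6)))^(3/2) = -(-8 + 4*√(5 + I*√6))^(3/2)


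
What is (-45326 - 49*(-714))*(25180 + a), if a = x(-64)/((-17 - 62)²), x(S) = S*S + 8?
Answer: -1624956684560/6241 ≈ -2.6037e+8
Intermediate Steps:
x(S) = 8 + S² (x(S) = S² + 8 = 8 + S²)
a = 4104/6241 (a = (8 + (-64)²)/((-17 - 62)²) = (8 + 4096)/((-79)²) = 4104/6241 ≈ 0.65759)
(-45326 - 49*(-714))*(25180 + a) = (-45326 - 49*(-714))*(25180 + 4104/6241) = (-45326 + 34986)*(157152484/6241) = -10340*157152484/6241 = -1624956684560/6241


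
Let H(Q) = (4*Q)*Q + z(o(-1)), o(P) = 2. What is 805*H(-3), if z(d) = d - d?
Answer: 28980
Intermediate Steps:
z(d) = 0
H(Q) = 4*Q² (H(Q) = (4*Q)*Q + 0 = 4*Q² + 0 = 4*Q²)
805*H(-3) = 805*(4*(-3)²) = 805*(4*9) = 805*36 = 28980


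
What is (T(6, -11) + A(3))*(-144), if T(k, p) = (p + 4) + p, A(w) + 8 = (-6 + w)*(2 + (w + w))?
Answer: 7200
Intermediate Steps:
A(w) = -8 + (-6 + w)*(2 + 2*w) (A(w) = -8 + (-6 + w)*(2 + (w + w)) = -8 + (-6 + w)*(2 + 2*w))
T(k, p) = 4 + 2*p (T(k, p) = (4 + p) + p = 4 + 2*p)
(T(6, -11) + A(3))*(-144) = ((4 + 2*(-11)) + (-20 - 10*3 + 2*3²))*(-144) = ((4 - 22) + (-20 - 30 + 2*9))*(-144) = (-18 + (-20 - 30 + 18))*(-144) = (-18 - 32)*(-144) = -50*(-144) = 7200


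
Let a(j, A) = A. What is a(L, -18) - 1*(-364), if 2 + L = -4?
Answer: 346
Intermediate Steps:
L = -6 (L = -2 - 4 = -6)
a(L, -18) - 1*(-364) = -18 - 1*(-364) = -18 + 364 = 346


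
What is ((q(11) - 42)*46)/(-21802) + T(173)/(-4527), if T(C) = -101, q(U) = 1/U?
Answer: 60110792/542837097 ≈ 0.11073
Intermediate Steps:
((q(11) - 42)*46)/(-21802) + T(173)/(-4527) = ((1/11 - 42)*46)/(-21802) - 101/(-4527) = ((1/11 - 42)*46)*(-1/21802) - 101*(-1/4527) = -461/11*46*(-1/21802) + 101/4527 = -21206/11*(-1/21802) + 101/4527 = 10603/119911 + 101/4527 = 60110792/542837097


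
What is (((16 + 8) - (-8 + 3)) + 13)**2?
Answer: 1764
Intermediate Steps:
(((16 + 8) - (-8 + 3)) + 13)**2 = ((24 - 1*(-5)) + 13)**2 = ((24 + 5) + 13)**2 = (29 + 13)**2 = 42**2 = 1764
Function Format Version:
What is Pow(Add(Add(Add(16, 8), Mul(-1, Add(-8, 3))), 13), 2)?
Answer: 1764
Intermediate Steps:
Pow(Add(Add(Add(16, 8), Mul(-1, Add(-8, 3))), 13), 2) = Pow(Add(Add(24, Mul(-1, -5)), 13), 2) = Pow(Add(Add(24, 5), 13), 2) = Pow(Add(29, 13), 2) = Pow(42, 2) = 1764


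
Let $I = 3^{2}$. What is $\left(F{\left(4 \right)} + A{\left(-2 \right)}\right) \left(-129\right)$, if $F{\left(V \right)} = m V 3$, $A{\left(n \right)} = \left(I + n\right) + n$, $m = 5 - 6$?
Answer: $903$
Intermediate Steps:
$I = 9$
$m = -1$ ($m = 5 - 6 = -1$)
$A{\left(n \right)} = 9 + 2 n$ ($A{\left(n \right)} = \left(9 + n\right) + n = 9 + 2 n$)
$F{\left(V \right)} = - 3 V$ ($F{\left(V \right)} = - V 3 = - 3 V$)
$\left(F{\left(4 \right)} + A{\left(-2 \right)}\right) \left(-129\right) = \left(\left(-3\right) 4 + \left(9 + 2 \left(-2\right)\right)\right) \left(-129\right) = \left(-12 + \left(9 - 4\right)\right) \left(-129\right) = \left(-12 + 5\right) \left(-129\right) = \left(-7\right) \left(-129\right) = 903$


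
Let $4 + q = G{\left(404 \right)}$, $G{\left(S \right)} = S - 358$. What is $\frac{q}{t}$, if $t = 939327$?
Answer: $\frac{14}{313109} \approx 4.4713 \cdot 10^{-5}$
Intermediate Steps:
$G{\left(S \right)} = -358 + S$
$q = 42$ ($q = -4 + \left(-358 + 404\right) = -4 + 46 = 42$)
$\frac{q}{t} = \frac{42}{939327} = 42 \cdot \frac{1}{939327} = \frac{14}{313109}$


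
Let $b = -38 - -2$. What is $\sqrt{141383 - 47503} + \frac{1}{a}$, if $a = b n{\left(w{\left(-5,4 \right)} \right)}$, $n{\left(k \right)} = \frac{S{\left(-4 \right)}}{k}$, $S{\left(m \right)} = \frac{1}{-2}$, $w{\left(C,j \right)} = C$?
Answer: $- \frac{5}{18} + 2 \sqrt{23470} \approx 306.12$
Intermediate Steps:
$S{\left(m \right)} = - \frac{1}{2}$
$b = -36$ ($b = -38 + 2 = -36$)
$n{\left(k \right)} = - \frac{1}{2 k}$
$a = - \frac{18}{5}$ ($a = - 36 \left(- \frac{1}{2 \left(-5\right)}\right) = - 36 \left(\left(- \frac{1}{2}\right) \left(- \frac{1}{5}\right)\right) = \left(-36\right) \frac{1}{10} = - \frac{18}{5} \approx -3.6$)
$\sqrt{141383 - 47503} + \frac{1}{a} = \sqrt{141383 - 47503} + \frac{1}{- \frac{18}{5}} = \sqrt{93880} - \frac{5}{18} = 2 \sqrt{23470} - \frac{5}{18} = - \frac{5}{18} + 2 \sqrt{23470}$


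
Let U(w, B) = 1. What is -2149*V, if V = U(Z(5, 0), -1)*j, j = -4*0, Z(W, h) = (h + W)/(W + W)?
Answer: 0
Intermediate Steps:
Z(W, h) = (W + h)/(2*W) (Z(W, h) = (W + h)/((2*W)) = (W + h)*(1/(2*W)) = (W + h)/(2*W))
j = 0
V = 0 (V = 1*0 = 0)
-2149*V = -2149*0 = 0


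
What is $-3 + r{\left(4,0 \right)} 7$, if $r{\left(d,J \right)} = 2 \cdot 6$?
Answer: $81$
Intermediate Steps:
$r{\left(d,J \right)} = 12$
$-3 + r{\left(4,0 \right)} 7 = -3 + 12 \cdot 7 = -3 + 84 = 81$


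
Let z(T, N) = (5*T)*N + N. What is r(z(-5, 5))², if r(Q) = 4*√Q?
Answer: -1920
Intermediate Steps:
z(T, N) = N + 5*N*T (z(T, N) = 5*N*T + N = N + 5*N*T)
r(z(-5, 5))² = (4*√(5*(1 + 5*(-5))))² = (4*√(5*(1 - 25)))² = (4*√(5*(-24)))² = (4*√(-120))² = (4*(2*I*√30))² = (8*I*√30)² = -1920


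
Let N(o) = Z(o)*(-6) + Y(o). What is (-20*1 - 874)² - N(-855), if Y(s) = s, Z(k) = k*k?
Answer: 5186241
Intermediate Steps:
Z(k) = k²
N(o) = o - 6*o² (N(o) = o²*(-6) + o = -6*o² + o = o - 6*o²)
(-20*1 - 874)² - N(-855) = (-20*1 - 874)² - (-855)*(1 - 6*(-855)) = (-20 - 874)² - (-855)*(1 + 5130) = (-894)² - (-855)*5131 = 799236 - 1*(-4387005) = 799236 + 4387005 = 5186241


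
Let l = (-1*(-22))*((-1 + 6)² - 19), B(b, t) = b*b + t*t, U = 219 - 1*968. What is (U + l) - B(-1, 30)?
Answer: -1518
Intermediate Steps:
U = -749 (U = 219 - 968 = -749)
B(b, t) = b² + t²
l = 132 (l = 22*(5² - 19) = 22*(25 - 19) = 22*6 = 132)
(U + l) - B(-1, 30) = (-749 + 132) - ((-1)² + 30²) = -617 - (1 + 900) = -617 - 1*901 = -617 - 901 = -1518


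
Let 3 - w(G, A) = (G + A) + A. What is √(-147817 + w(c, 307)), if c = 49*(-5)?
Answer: I*√148183 ≈ 384.95*I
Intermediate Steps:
c = -245
w(G, A) = 3 - G - 2*A (w(G, A) = 3 - ((G + A) + A) = 3 - ((A + G) + A) = 3 - (G + 2*A) = 3 + (-G - 2*A) = 3 - G - 2*A)
√(-147817 + w(c, 307)) = √(-147817 + (3 - 1*(-245) - 2*307)) = √(-147817 + (3 + 245 - 614)) = √(-147817 - 366) = √(-148183) = I*√148183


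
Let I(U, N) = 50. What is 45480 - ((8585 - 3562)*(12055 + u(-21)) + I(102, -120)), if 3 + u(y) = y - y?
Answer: -60491766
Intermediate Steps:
u(y) = -3 (u(y) = -3 + (y - y) = -3 + 0 = -3)
45480 - ((8585 - 3562)*(12055 + u(-21)) + I(102, -120)) = 45480 - ((8585 - 3562)*(12055 - 3) + 50) = 45480 - (5023*12052 + 50) = 45480 - (60537196 + 50) = 45480 - 1*60537246 = 45480 - 60537246 = -60491766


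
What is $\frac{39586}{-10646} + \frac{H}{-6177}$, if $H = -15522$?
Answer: $- \frac{13212585}{10960057} \approx -1.2055$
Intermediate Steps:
$\frac{39586}{-10646} + \frac{H}{-6177} = \frac{39586}{-10646} - \frac{15522}{-6177} = 39586 \left(- \frac{1}{10646}\right) - - \frac{5174}{2059} = - \frac{19793}{5323} + \frac{5174}{2059} = - \frac{13212585}{10960057}$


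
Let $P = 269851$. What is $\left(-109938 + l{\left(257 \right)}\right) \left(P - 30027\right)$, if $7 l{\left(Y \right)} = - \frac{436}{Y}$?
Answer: $- \frac{47432126433952}{1799} \approx -2.6366 \cdot 10^{10}$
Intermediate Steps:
$l{\left(Y \right)} = - \frac{436}{7 Y}$ ($l{\left(Y \right)} = \frac{\left(-436\right) \frac{1}{Y}}{7} = - \frac{436}{7 Y}$)
$\left(-109938 + l{\left(257 \right)}\right) \left(P - 30027\right) = \left(-109938 - \frac{436}{7 \cdot 257}\right) \left(269851 - 30027\right) = \left(-109938 - \frac{436}{1799}\right) 239824 = \left(- \frac{197778898}{1799}\right) 239824 = - \frac{47432126433952}{1799}$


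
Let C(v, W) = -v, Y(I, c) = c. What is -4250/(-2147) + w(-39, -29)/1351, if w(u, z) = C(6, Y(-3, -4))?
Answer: 5728868/2900597 ≈ 1.9751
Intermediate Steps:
w(u, z) = -6 (w(u, z) = -1*6 = -6)
-4250/(-2147) + w(-39, -29)/1351 = -4250/(-2147) - 6/1351 = -4250*(-1/2147) - 6*1/1351 = 4250/2147 - 6/1351 = 5728868/2900597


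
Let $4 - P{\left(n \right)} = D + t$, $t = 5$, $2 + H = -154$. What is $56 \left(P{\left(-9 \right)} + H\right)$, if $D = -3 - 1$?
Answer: $-8568$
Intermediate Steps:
$H = -156$ ($H = -2 - 154 = -156$)
$D = -4$
$P{\left(n \right)} = 3$ ($P{\left(n \right)} = 4 - \left(-4 + 5\right) = 4 - 1 = 3$)
$56 \left(P{\left(-9 \right)} + H\right) = 56 \left(3 - 156\right) = 56 \left(-153\right) = -8568$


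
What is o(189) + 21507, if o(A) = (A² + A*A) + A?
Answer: 93138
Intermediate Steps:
o(A) = A + 2*A² (o(A) = (A² + A²) + A = 2*A² + A = A + 2*A²)
o(189) + 21507 = 189*(1 + 2*189) + 21507 = 189*(1 + 378) + 21507 = 189*379 + 21507 = 71631 + 21507 = 93138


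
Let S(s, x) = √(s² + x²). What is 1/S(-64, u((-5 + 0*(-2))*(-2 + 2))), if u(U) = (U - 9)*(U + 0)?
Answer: 1/64 ≈ 0.015625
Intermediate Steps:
u(U) = U*(-9 + U) (u(U) = (-9 + U)*U = U*(-9 + U))
1/S(-64, u((-5 + 0*(-2))*(-2 + 2))) = 1/(√((-64)² + (((-5 + 0*(-2))*(-2 + 2))*(-9 + (-5 + 0*(-2))*(-2 + 2)))²)) = 1/(√(4096 + (((-5 + 0)*0)*(-9 + (-5 + 0)*0))²)) = 1/(√(4096 + ((-5*0)*(-9 - 5*0))²)) = 1/(√(4096 + (0*(-9 + 0))²)) = 1/(√(4096 + (0*(-9))²)) = 1/(√(4096 + 0²)) = 1/(√(4096 + 0)) = 1/(√4096) = 1/64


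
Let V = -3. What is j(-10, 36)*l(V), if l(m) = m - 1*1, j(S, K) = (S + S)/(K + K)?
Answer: 10/9 ≈ 1.1111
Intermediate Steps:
j(S, K) = S/K (j(S, K) = (2*S)/((2*K)) = (2*S)*(1/(2*K)) = S/K)
l(m) = -1 + m (l(m) = m - 1 = -1 + m)
j(-10, 36)*l(V) = (-10/36)*(-1 - 3) = -10*1/36*(-4) = -5/18*(-4) = 10/9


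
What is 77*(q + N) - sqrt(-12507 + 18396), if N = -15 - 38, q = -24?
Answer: -5929 - sqrt(5889) ≈ -6005.7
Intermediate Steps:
N = -53
77*(q + N) - sqrt(-12507 + 18396) = 77*(-24 - 53) - sqrt(-12507 + 18396) = 77*(-77) - sqrt(5889) = -5929 - sqrt(5889)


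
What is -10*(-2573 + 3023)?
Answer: -4500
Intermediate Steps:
-10*(-2573 + 3023) = -10*450 = -4500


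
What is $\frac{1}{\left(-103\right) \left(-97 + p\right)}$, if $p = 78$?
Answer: $\frac{1}{1957} \approx 0.00051099$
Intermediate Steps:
$\frac{1}{\left(-103\right) \left(-97 + p\right)} = \frac{1}{\left(-103\right) \left(-97 + 78\right)} = \frac{1}{\left(-103\right) \left(-19\right)} = \frac{1}{1957}$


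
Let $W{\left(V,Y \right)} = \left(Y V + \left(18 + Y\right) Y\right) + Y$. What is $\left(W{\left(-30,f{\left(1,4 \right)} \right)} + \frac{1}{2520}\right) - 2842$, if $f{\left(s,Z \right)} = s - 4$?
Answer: $- \frac{7055999}{2520} \approx -2800.0$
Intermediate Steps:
$f{\left(s,Z \right)} = -4 + s$
$W{\left(V,Y \right)} = Y + V Y + Y \left(18 + Y\right)$ ($W{\left(V,Y \right)} = \left(V Y + Y \left(18 + Y\right)\right) + Y = Y + V Y + Y \left(18 + Y\right)$)
$\left(W{\left(-30,f{\left(1,4 \right)} \right)} + \frac{1}{2520}\right) - 2842 = \left(\left(-4 + 1\right) \left(19 - 30 + \left(-4 + 1\right)\right) + \frac{1}{2520}\right) - 2842 = \left(- 3 \left(19 - 30 - 3\right) + \frac{1}{2520}\right) - 2842 = \left(\left(-3\right) \left(-14\right) + \frac{1}{2520}\right) - 2842 = \left(42 + \frac{1}{2520}\right) - 2842 = \frac{105841}{2520} - 2842 = - \frac{7055999}{2520}$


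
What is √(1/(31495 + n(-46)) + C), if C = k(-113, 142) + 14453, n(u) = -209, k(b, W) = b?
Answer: √14036189865926/31286 ≈ 119.75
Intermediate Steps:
C = 14340 (C = -113 + 14453 = 14340)
√(1/(31495 + n(-46)) + C) = √(1/(31495 - 209) + 14340) = √(1/31286 + 14340) = √(448641241/31286) = √14036189865926/31286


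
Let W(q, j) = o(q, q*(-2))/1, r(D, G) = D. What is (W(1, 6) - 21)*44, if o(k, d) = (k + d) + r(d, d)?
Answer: -1056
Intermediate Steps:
o(k, d) = k + 2*d (o(k, d) = (k + d) + d = (d + k) + d = k + 2*d)
W(q, j) = -3*q (W(q, j) = (q + 2*(q*(-2)))/1 = (q + 2*(-2*q))*1 = (q - 4*q)*1 = -3*q*1 = -3*q)
(W(1, 6) - 21)*44 = (-3*1 - 21)*44 = (-3 - 21)*44 = -24*44 = -1056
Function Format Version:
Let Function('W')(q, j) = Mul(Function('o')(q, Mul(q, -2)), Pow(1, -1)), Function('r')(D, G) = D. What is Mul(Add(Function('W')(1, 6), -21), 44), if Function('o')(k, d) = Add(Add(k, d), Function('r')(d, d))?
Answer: -1056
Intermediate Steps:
Function('o')(k, d) = Add(k, Mul(2, d)) (Function('o')(k, d) = Add(Add(k, d), d) = Add(Add(d, k), d) = Add(k, Mul(2, d)))
Function('W')(q, j) = Mul(-3, q) (Function('W')(q, j) = Mul(Add(q, Mul(2, Mul(q, -2))), Pow(1, -1)) = Mul(Add(q, Mul(2, Mul(-2, q))), 1) = Mul(Add(q, Mul(-4, q)), 1) = Mul(Mul(-3, q), 1) = Mul(-3, q))
Mul(Add(Function('W')(1, 6), -21), 44) = Mul(Add(Mul(-3, 1), -21), 44) = Mul(Add(-3, -21), 44) = Mul(-24, 44) = -1056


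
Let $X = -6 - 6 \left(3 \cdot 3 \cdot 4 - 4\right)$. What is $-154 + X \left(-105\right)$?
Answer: $20636$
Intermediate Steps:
$X = -198$ ($X = -6 - 6 \left(9 \cdot 4 - 4\right) = -6 - 6 \left(36 - 4\right) = -6 - 192 = -198$)
$-154 + X \left(-105\right) = -154 - -20790 = -154 + 20790 = 20636$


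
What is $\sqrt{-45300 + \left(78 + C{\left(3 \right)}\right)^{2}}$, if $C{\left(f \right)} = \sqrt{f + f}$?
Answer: $\sqrt{-45300 + \left(78 + \sqrt{6}\right)^{2}} \approx 197.05 i$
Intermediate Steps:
$C{\left(f \right)} = \sqrt{2} \sqrt{f}$ ($C{\left(f \right)} = \sqrt{2 f} = \sqrt{2} \sqrt{f}$)
$\sqrt{-45300 + \left(78 + C{\left(3 \right)}\right)^{2}} = \sqrt{-45300 + \left(78 + \sqrt{2} \sqrt{3}\right)^{2}} = \sqrt{-45300 + \left(78 + \sqrt{6}\right)^{2}}$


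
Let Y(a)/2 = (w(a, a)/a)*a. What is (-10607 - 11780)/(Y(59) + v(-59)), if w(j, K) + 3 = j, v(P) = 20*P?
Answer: 22387/1068 ≈ 20.962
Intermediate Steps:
w(j, K) = -3 + j
Y(a) = -6 + 2*a (Y(a) = 2*(((-3 + a)/a)*a) = 2*(-3 + a) = -6 + 2*a)
(-10607 - 11780)/(Y(59) + v(-59)) = (-10607 - 11780)/((-6 + 2*59) + 20*(-59)) = -22387/((-6 + 118) - 1180) = -22387/(112 - 1180) = -22387/(-1068) = -22387*(-1/1068) = 22387/1068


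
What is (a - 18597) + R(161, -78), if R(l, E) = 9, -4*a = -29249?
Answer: -45103/4 ≈ -11276.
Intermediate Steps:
a = 29249/4 (a = -¼*(-29249) = 29249/4 ≈ 7312.3)
(a - 18597) + R(161, -78) = (29249/4 - 18597) + 9 = -45139/4 + 9 = -45103/4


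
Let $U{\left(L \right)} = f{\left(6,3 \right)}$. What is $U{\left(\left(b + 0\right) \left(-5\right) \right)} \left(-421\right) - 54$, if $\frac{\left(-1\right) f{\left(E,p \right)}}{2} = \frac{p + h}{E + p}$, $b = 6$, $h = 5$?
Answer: $\frac{6250}{9} \approx 694.44$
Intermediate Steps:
$f{\left(E,p \right)} = - \frac{2 \left(5 + p\right)}{E + p}$ ($f{\left(E,p \right)} = - 2 \frac{p + 5}{E + p} = - 2 \frac{5 + p}{E + p} = - \frac{2 \left(5 + p\right)}{E + p}$)
$U{\left(L \right)} = - \frac{16}{9}$ ($U{\left(L \right)} = \frac{2 \left(-5 - 3\right)}{6 + 3} = \frac{2 \left(-5 - 3\right)}{9} = 2 \cdot \frac{1}{9} \left(-8\right) = - \frac{16}{9}$)
$U{\left(\left(b + 0\right) \left(-5\right) \right)} \left(-421\right) - 54 = \left(- \frac{16}{9}\right) \left(-421\right) - 54 = \frac{6736}{9} - 54 = \frac{6250}{9}$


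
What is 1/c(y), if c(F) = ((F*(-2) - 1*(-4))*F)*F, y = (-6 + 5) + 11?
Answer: -1/1600 ≈ -0.00062500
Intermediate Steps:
y = 10 (y = -1 + 11 = 10)
c(F) = F²*(4 - 2*F) (c(F) = ((-2*F + 4)*F)*F = ((4 - 2*F)*F)*F = (F*(4 - 2*F))*F = F²*(4 - 2*F))
1/c(y) = 1/(2*10²*(2 - 1*10)) = 1/(2*100*(2 - 10)) = 1/(2*100*(-8)) = 1/(-1600) = -1/1600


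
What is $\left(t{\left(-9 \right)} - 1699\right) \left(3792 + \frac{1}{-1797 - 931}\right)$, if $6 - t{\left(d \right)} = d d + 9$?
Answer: $- \frac{18444377225}{2728} \approx -6.7611 \cdot 10^{6}$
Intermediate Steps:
$t{\left(d \right)} = -3 - d^{2}$ ($t{\left(d \right)} = 6 - \left(d d + 9\right) = 6 - \left(d^{2} + 9\right) = 6 - \left(9 + d^{2}\right) = -3 - d^{2}$)
$\left(t{\left(-9 \right)} - 1699\right) \left(3792 + \frac{1}{-1797 - 931}\right) = \left(\left(-3 - \left(-9\right)^{2}\right) - 1699\right) \left(3792 + \frac{1}{-1797 - 931}\right) = \left(\left(-3 - 81\right) - 1699\right) \left(3792 + \frac{1}{-2728}\right) = \left(\left(-3 - 81\right) - 1699\right) \left(3792 - \frac{1}{2728}\right) = \left(-84 - 1699\right) \frac{10344575}{2728} = \left(-1783\right) \frac{10344575}{2728} = - \frac{18444377225}{2728}$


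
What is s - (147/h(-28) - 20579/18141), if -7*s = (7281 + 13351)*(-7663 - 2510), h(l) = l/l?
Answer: 3807583921340/126987 ≈ 2.9984e+7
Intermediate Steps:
h(l) = 1
s = 209889336/7 (s = -(7281 + 13351)*(-7663 - 2510)/7 = -20632*(-10173)/7 = -⅐*(-209889336) = 209889336/7 ≈ 2.9984e+7)
s - (147/h(-28) - 20579/18141) = 209889336/7 - (147/1 - 20579/18141) = 209889336/7 - (147*1 - 20579*1/18141) = 209889336/7 - (147 - 20579/18141) = 209889336/7 - 1*2646148/18141 = 209889336/7 - 2646148/18141 = 3807583921340/126987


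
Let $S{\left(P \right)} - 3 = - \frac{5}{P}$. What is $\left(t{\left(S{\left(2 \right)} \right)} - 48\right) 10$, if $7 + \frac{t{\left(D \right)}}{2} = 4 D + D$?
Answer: $-570$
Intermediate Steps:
$S{\left(P \right)} = 3 - \frac{5}{P}$
$t{\left(D \right)} = -14 + 10 D$ ($t{\left(D \right)} = -14 + 2 \left(4 D + D\right) = -14 + 2 \cdot 5 D = -14 + 10 D$)
$\left(t{\left(S{\left(2 \right)} \right)} - 48\right) 10 = \left(\left(-14 + 10 \left(3 - \frac{5}{2}\right)\right) - 48\right) 10 = \left(\left(-14 + 10 \cdot \frac{1}{2}\right) - 48\right) 10 = \left(\left(-14 + 5\right) - 48\right) 10 = \left(-9 - 48\right) 10 = \left(-57\right) 10 = -570$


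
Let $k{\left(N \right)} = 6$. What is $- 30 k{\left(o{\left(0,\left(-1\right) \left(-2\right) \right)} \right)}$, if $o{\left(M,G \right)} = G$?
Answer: $-180$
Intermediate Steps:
$- 30 k{\left(o{\left(0,\left(-1\right) \left(-2\right) \right)} \right)} = \left(-30\right) 6 = -180$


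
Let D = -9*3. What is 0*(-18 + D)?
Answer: 0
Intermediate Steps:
D = -27
0*(-18 + D) = 0*(-18 - 27) = 0*(-45) = 0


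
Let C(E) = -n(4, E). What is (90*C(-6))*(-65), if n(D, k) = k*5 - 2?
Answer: -187200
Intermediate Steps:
n(D, k) = -2 + 5*k (n(D, k) = 5*k - 2 = -2 + 5*k)
C(E) = 2 - 5*E (C(E) = -(-2 + 5*E) = 2 - 5*E)
(90*C(-6))*(-65) = (90*(2 - 5*(-6)))*(-65) = (90*(2 + 30))*(-65) = (90*32)*(-65) = 2880*(-65) = -187200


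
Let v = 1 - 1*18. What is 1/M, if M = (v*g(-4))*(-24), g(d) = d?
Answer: -1/1632 ≈ -0.00061275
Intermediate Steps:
v = -17 (v = 1 - 18 = -17)
M = -1632 (M = -17*(-4)*(-24) = 68*(-24) = -1632)
1/M = 1/(-1632) = -1/1632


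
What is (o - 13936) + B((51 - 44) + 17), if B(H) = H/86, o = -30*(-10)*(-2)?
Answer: -625036/43 ≈ -14536.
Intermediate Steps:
o = -600 (o = 300*(-2) = -600)
B(H) = H/86 (B(H) = H*(1/86) = H/86)
(o - 13936) + B((51 - 44) + 17) = (-600 - 13936) + ((51 - 44) + 17)/86 = -14536 + (7 + 17)/86 = -14536 + (1/86)*24 = -14536 + 12/43 = -625036/43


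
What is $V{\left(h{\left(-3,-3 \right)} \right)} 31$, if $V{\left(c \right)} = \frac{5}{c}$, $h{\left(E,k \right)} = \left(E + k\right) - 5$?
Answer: $- \frac{155}{11} \approx -14.091$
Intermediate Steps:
$h{\left(E,k \right)} = -5 + E + k$
$V{\left(h{\left(-3,-3 \right)} \right)} 31 = \frac{5}{-5 - 3 - 3} \cdot 31 = \frac{5}{-11} \cdot 31 = 5 \left(- \frac{1}{11}\right) 31 = \left(- \frac{5}{11}\right) 31 = - \frac{155}{11}$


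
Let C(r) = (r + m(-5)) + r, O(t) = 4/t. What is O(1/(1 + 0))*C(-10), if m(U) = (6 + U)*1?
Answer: -76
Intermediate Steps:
m(U) = 6 + U
C(r) = 1 + 2*r (C(r) = (r + (6 - 5)) + r = (r + 1) + r = (1 + r) + r = 1 + 2*r)
O(1/(1 + 0))*C(-10) = (4/(1/(1 + 0)))*(1 + 2*(-10)) = (4/(1/1))*(1 - 20) = (4/1)*(-19) = (4*1)*(-19) = 4*(-19) = -76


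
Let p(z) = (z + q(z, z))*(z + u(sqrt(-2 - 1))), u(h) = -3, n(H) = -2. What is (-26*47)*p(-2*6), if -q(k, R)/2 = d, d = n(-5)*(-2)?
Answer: -366600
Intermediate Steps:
d = 4 (d = -2*(-2) = 4)
q(k, R) = -8 (q(k, R) = -2*4 = -8)
p(z) = (-8 + z)*(-3 + z) (p(z) = (z - 8)*(z - 3) = (-8 + z)*(-3 + z))
(-26*47)*p(-2*6) = (-26*47)*(24 + (-2*6)**2 - (-22)*6) = -1222*(24 + (-12)**2 - 11*(-12)) = -1222*(24 + 144 + 132) = -1222*300 = -366600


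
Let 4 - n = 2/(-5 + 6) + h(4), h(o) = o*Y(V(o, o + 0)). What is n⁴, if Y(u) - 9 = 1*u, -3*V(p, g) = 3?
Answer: 810000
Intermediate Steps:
V(p, g) = -1 (V(p, g) = -⅓*3 = -1)
Y(u) = 9 + u (Y(u) = 9 + 1*u = 9 + u)
h(o) = 8*o (h(o) = o*(9 - 1) = o*8 = 8*o)
n = -30 (n = 4 - (2/(-5 + 6) + 8*4) = 4 - (2/1 + 32) = 4 - (2*1 + 32) = 4 - (2 + 32) = 4 - 1*34 = 4 - 34 = -30)
n⁴ = (-30)⁴ = 810000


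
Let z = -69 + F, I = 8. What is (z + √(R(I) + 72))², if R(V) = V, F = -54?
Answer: 15209 - 984*√5 ≈ 13009.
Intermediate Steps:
z = -123 (z = -69 - 54 = -123)
(z + √(R(I) + 72))² = (-123 + √(8 + 72))² = (-123 + √80)² = (-123 + 4*√5)²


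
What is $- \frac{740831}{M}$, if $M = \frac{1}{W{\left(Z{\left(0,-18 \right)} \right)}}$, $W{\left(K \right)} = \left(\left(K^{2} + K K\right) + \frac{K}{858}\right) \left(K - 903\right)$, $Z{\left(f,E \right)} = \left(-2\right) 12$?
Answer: $\frac{8702288962668}{11} \approx 7.9112 \cdot 10^{11}$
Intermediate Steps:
$Z{\left(f,E \right)} = -24$
$W{\left(K \right)} = \left(-903 + K\right) \left(2 K^{2} + \frac{K}{858}\right)$ ($W{\left(K \right)} = \left(\left(K^{2} + K^{2}\right) + K \frac{1}{858}\right) \left(-903 + K\right) = \left(2 K^{2} + \frac{K}{858}\right) \left(-903 + K\right) = \left(-903 + K\right) \left(2 K^{2} + \frac{K}{858}\right)$)
$M = - \frac{143}{152706564}$ ($M = \frac{1}{\frac{1}{858} \left(-24\right) \left(-903 - -37189128 + 1716 \left(-24\right)^{2}\right)} = \frac{1}{\frac{1}{858} \left(-24\right) \left(-903 + 37189128 + 1716 \cdot 576\right)} = \frac{1}{\frac{1}{858} \left(-24\right) \left(-903 + 37189128 + 988416\right)} = \frac{1}{\frac{1}{858} \left(-24\right) 38176641} = \frac{1}{- \frac{152706564}{143}} = - \frac{143}{152706564} \approx -9.3644 \cdot 10^{-7}$)
$- \frac{740831}{M} = - \frac{740831}{- \frac{143}{152706564}} = \left(-740831\right) \left(- \frac{152706564}{143}\right) = \frac{8702288962668}{11}$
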